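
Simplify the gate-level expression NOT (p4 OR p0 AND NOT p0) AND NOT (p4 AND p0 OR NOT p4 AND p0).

NOT p4 AND NOT p0

NOT (p4 OR p0 AND NOT p0) AND NOT (p4 AND p0 OR NOT p4 AND p0)
= NOT p4 AND NOT (p4 AND p0 OR NOT p4 AND p0)   (complement / identity)
= NOT p4 AND NOT (p0 AND (p4 OR NOT p4))   (distribution)
= NOT p4 AND NOT p0   (complement / identity)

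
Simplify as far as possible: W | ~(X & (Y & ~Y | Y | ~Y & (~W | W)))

W | ~X

W | ~(X & (Y & ~Y | Y | ~Y & (~W | W)))
= W | ~(X & (Y & ~Y | Y | ~Y))   — complement / identity
= W | ~(X & (Y | ~Y))   — complement / identity
= W | ~X   — complement / identity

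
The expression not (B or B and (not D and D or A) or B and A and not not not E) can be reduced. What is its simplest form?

not B

not (B or B and (not D and D or A) or B and A and not not not E)
= not (B or B and A or B and A and not not not E)   [complement / identity]
= not (B or B and A or B and A and not E)   [double negation]
= not (B or B and A)   [absorption]
= not B   [absorption]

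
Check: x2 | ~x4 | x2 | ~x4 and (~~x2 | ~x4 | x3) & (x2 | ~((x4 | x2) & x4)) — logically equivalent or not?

Yes

E1: x2 | ~x4 | x2 | ~x4
    = x2 | ~x4
E2: (~~x2 | ~x4 | x3) & (x2 | ~((x4 | x2) & x4))
    = (x2 | ~x4 | x3) & (x2 | ~((x4 | x2) & x4))
    = (x2 | ~x4 | x3) & (x2 | ~x4)
    = x2 | ~x4
Both reduce to x2 | ~x4, so they are equivalent.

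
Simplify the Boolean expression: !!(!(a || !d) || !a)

!a

!!(!(a || !d) || !a)
= !((a || !d) && a)   — De Morgan
= !a   — absorption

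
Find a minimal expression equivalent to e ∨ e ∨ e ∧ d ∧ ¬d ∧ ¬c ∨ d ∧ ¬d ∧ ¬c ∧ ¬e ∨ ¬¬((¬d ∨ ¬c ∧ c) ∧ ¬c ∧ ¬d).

e ∨ ¬d ∧ ¬c

e ∨ e ∨ e ∧ d ∧ ¬d ∧ ¬c ∨ d ∧ ¬d ∧ ¬c ∧ ¬e ∨ ¬¬((¬d ∨ ¬c ∧ c) ∧ ¬c ∧ ¬d)
= e ∨ e ∨ e ∧ d ∧ ¬d ∧ ¬c ∨ d ∧ ¬d ∧ ¬c ∧ ¬e ∨ (¬d ∨ ¬c ∧ c) ∧ ¬c ∧ ¬d   (double negation)
= e ∨ e ∨ d ∧ ¬d ∧ ¬c ∨ (¬d ∨ ¬c ∧ c) ∧ ¬c ∧ ¬d   (distribution)
= e ∨ e ∨ d ∧ ¬d ∧ ¬c ∨ ¬d ∧ ¬c ∧ ¬d   (complement / identity)
= e ∨ e ∨ ¬d ∧ ¬c   (distribution)
= e ∨ ¬d ∧ ¬c   (idempotence)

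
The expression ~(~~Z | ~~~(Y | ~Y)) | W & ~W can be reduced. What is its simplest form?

~Z

~(~~Z | ~~~(Y | ~Y)) | W & ~W
= ~(~~Z | ~~~(Y | ~Y))   (complement / identity)
= ~Z & ~~(Y | ~Y)   (De Morgan)
= ~Z & (Y | ~Y)   (double negation)
= ~Z   (complement / identity)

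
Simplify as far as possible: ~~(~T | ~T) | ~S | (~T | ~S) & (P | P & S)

~~(~T | ~T) | ~S | (~T | ~S) & (P | P & S)
= ~T | ~T | ~S | (~T | ~S) & (P | P & S)
= ~T | ~T | ~S | (~T | ~S) & P
= ~T | ~S | (~T | ~S) & P
= ~T | ~S

~T | ~S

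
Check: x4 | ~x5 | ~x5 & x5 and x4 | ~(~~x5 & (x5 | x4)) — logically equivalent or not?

Yes

E1: x4 | ~x5 | ~x5 & x5
    = x4 | ~x5   (complement / identity)
E2: x4 | ~(~~x5 & (x5 | x4))
    = x4 | ~(x5 & (x5 | x4))   (double negation)
    = x4 | ~x5   (absorption)
Both reduce to x4 | ~x5, so they are equivalent.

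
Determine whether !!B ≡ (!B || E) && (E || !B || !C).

E1: !!B
    = B
E2: (!B || E) && (E || !B || !C)
    = !B && (!B || !C) || E
    = !B || E
These differ: at B=0, C=1, E=0, E1 = 0 but E2 = 1.

No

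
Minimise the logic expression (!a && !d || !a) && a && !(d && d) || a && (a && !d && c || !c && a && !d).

a && !d

(!a && !d || !a) && a && !(d && d) || a && (a && !d && c || !c && a && !d)
= !a && a && !(d && d) || a && (a && !d && c || !c && a && !d)   [absorption]
= !a && a && !(d && d) || a && a && !d   [distribution]
= !a && a && !d || a && a && !d   [idempotence]
= a && !d   [distribution]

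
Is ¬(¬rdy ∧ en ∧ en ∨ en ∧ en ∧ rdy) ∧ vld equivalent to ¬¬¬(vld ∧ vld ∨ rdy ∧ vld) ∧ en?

E1: ¬(¬rdy ∧ en ∧ en ∨ en ∧ en ∧ rdy) ∧ vld
    = ¬(en ∧ en) ∧ vld
    = ¬en ∧ vld
E2: ¬¬¬(vld ∧ vld ∨ rdy ∧ vld) ∧ en
    = ¬¬¬((vld ∨ rdy) ∧ vld) ∧ en
    = ¬((vld ∨ rdy) ∧ vld) ∧ en
    = ¬vld ∧ en
These differ: at en=0, rdy=0, vld=1, E1 = 1 but E2 = 0.

No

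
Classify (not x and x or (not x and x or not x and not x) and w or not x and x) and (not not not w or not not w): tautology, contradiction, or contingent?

contingent

(not x and x or (not x and x or not x and not x) and w or not x and x) and (not not not w or not not w)
= (not x and x or not x and w or not x and x) and (not not not w or not not w)   (distribution)
= (not x and w or not x and x) and (not not not w or not not w)   (complement / identity)
= (not x and w or not x and x) and (not w or not not w)   (double negation)
= (not x and w or not x and x) and (not w or w)   (double negation)
= not x and w or not x and x   (complement / identity)
= not x and w   (complement / identity)
This depends on w, x, so it is not a constant.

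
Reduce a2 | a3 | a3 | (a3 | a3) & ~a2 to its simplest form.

a2 | a3 | a3 | (a3 | a3) & ~a2
= a2 | a3 | a3   (absorption)
= a2 | a3   (idempotence)

a2 | a3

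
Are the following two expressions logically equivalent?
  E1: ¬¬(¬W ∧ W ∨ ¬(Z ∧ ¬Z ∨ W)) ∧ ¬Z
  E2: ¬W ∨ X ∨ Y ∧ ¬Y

No

E1: ¬¬(¬W ∧ W ∨ ¬(Z ∧ ¬Z ∨ W)) ∧ ¬Z
    = ¬¬¬(Z ∧ ¬Z ∨ W) ∧ ¬Z   (complement / identity)
    = ¬¬¬W ∧ ¬Z   (complement / identity)
    = ¬W ∧ ¬Z   (double negation)
E2: ¬W ∨ X ∨ Y ∧ ¬Y
    = ¬W ∨ X   (complement / identity)
These differ: at W=0, X=1, Y=0, Z=1, E1 = 0 but E2 = 1.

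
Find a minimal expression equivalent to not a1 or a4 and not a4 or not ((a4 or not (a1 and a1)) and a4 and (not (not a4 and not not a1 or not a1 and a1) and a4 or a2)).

not a1 or not a4

not a1 or a4 and not a4 or not ((a4 or not (a1 and a1)) and a4 and (not (not a4 and not not a1 or not a1 and a1) and a4 or a2))
= not a1 or a4 and not a4 or not ((a4 or not (a1 and a1)) and a4 and (not (not a4 and not not a1) and a4 or a2))   — complement / identity
= not a1 or not ((a4 or not (a1 and a1)) and a4 and (not (not a4 and not not a1) and a4 or a2))   — complement / identity
= not a1 or not ((a4 or not a1) and a4 and (not (not a4 and not not a1) and a4 or a2))   — idempotence
= not a1 or not ((a4 or not a1) and a4 and ((a4 or not a1) and a4 or a2))   — De Morgan
= not a1 or not ((a4 or not a1) and a4)   — absorption
= not a1 or not a4   — absorption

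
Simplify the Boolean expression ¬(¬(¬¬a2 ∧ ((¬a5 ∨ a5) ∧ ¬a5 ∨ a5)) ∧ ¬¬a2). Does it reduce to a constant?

¬(¬(¬¬a2 ∧ ((¬a5 ∨ a5) ∧ ¬a5 ∨ a5)) ∧ ¬¬a2)
= ¬(¬(a2 ∧ ((¬a5 ∨ a5) ∧ ¬a5 ∨ a5)) ∧ ¬¬a2)
= ¬(¬(a2 ∧ (¬a5 ∨ a5)) ∧ ¬¬a2)
= ¬(¬a2 ∧ ¬¬a2)
= a2 ∨ ¬a2
= True

True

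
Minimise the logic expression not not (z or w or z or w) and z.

not not (z or w or z or w) and z
= not not (z or w) and z   [idempotence]
= (z or w) and z   [double negation]
= z   [absorption]

z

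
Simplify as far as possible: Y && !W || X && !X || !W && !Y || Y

!W || Y

Y && !W || X && !X || !W && !Y || Y
= Y && !W || !W && !Y || Y   — complement / identity
= !W || Y   — distribution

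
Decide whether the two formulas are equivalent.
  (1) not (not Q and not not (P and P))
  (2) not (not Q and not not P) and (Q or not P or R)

Yes

E1: not (not Q and not not (P and P))
    = not (not Q and not not P)   — idempotence
    = Q or not P   — De Morgan
E2: not (not Q and not not P) and (Q or not P or R)
    = (Q or not P) and (Q or not P or R)   — De Morgan
    = Q or not P   — absorption
Both reduce to Q or not P, so they are equivalent.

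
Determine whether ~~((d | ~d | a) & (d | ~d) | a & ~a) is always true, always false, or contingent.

always true

~~((d | ~d | a) & (d | ~d) | a & ~a)
= ~~(d | ~d | a & ~a)   — absorption
= ~~(d | ~d)   — complement / identity
= d | ~d   — double negation
= 1   — complement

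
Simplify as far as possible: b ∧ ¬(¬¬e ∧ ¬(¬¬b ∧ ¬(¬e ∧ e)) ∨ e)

b ∧ ¬e

b ∧ ¬(¬¬e ∧ ¬(¬¬b ∧ ¬(¬e ∧ e)) ∨ e)
= b ∧ ¬(¬¬e ∧ (¬b ∨ ¬e ∧ e) ∨ e)
= b ∧ ¬(e ∧ (¬b ∨ ¬e ∧ e) ∨ e)
= b ∧ ¬(e ∧ ¬b ∨ e)
= b ∧ ¬e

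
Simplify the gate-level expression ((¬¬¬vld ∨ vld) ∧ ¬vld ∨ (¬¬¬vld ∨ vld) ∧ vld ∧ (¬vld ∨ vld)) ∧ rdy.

rdy

((¬¬¬vld ∨ vld) ∧ ¬vld ∨ (¬¬¬vld ∨ vld) ∧ vld ∧ (¬vld ∨ vld)) ∧ rdy
= ((¬¬¬vld ∨ vld) ∧ ¬vld ∨ (¬¬¬vld ∨ vld) ∧ vld) ∧ rdy
= (¬¬¬vld ∨ vld) ∧ rdy
= (¬vld ∨ vld) ∧ rdy
= rdy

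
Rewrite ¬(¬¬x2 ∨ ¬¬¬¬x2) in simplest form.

¬(¬¬x2 ∨ ¬¬¬¬x2)
= ¬(¬¬x2 ∨ ¬¬x2)   — double negation
= ¬x2 ∧ ¬x2   — De Morgan
= ¬x2   — idempotence

¬x2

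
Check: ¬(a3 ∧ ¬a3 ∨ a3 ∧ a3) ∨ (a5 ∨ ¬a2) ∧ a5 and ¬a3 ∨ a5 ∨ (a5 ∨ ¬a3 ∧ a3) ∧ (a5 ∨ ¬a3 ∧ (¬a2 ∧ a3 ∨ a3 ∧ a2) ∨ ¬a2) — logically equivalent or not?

E1: ¬(a3 ∧ ¬a3 ∨ a3 ∧ a3) ∨ (a5 ∨ ¬a2) ∧ a5
    = ¬(a3 ∧ ¬a3 ∨ a3 ∧ a3) ∨ a5   — absorption
    = ¬a3 ∨ a5   — distribution
E2: ¬a3 ∨ a5 ∨ (a5 ∨ ¬a3 ∧ a3) ∧ (a5 ∨ ¬a3 ∧ (¬a2 ∧ a3 ∨ a3 ∧ a2) ∨ ¬a2)
    = ¬a3 ∨ a5 ∨ (a5 ∨ ¬a3 ∧ a3) ∧ (a5 ∨ ¬a3 ∧ a3 ∨ ¬a2)   — distribution
    = ¬a3 ∨ a5 ∨ a5 ∨ ¬a3 ∧ a3   — absorption
    = ¬a3 ∨ a5 ∨ a5   — complement / identity
    = ¬a3 ∨ a5   — idempotence
Both reduce to ¬a3 ∨ a5, so they are equivalent.

Yes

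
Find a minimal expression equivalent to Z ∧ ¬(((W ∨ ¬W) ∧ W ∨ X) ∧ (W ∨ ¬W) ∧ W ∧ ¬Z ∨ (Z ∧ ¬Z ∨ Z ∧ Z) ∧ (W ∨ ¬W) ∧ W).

Z ∧ ¬(((W ∨ ¬W) ∧ W ∨ X) ∧ (W ∨ ¬W) ∧ W ∧ ¬Z ∨ (Z ∧ ¬Z ∨ Z ∧ Z) ∧ (W ∨ ¬W) ∧ W)
= Z ∧ ¬(((W ∨ ¬W) ∧ W ∨ X) ∧ (W ∨ ¬W) ∧ W ∧ ¬Z ∨ Z ∧ (W ∨ ¬W) ∧ W)   (distribution)
= Z ∧ ¬((W ∨ ¬W) ∧ W ∧ ¬Z ∨ Z ∧ (W ∨ ¬W) ∧ W)   (absorption)
= Z ∧ ¬((W ∨ ¬W) ∧ W)   (distribution)
= Z ∧ ¬W   (complement / identity)

Z ∧ ¬W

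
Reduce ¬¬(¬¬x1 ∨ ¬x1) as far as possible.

True

¬¬(¬¬x1 ∨ ¬x1)
= ¬¬(x1 ∨ ¬x1)   (double negation)
= x1 ∨ ¬x1   (double negation)
= True   (complement)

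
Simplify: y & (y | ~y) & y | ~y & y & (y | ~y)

y

y & (y | ~y) & y | ~y & y & (y | ~y)
= y & (y | ~y)   (distribution)
= y   (complement / identity)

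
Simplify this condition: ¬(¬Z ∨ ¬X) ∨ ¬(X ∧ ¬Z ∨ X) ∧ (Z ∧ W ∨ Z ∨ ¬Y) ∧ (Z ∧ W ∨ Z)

Z

¬(¬Z ∨ ¬X) ∨ ¬(X ∧ ¬Z ∨ X) ∧ (Z ∧ W ∨ Z ∨ ¬Y) ∧ (Z ∧ W ∨ Z)
= ¬(¬Z ∨ ¬X) ∨ ¬(X ∧ ¬Z ∨ X) ∧ (Z ∧ W ∨ Z)   (absorption)
= ¬(¬Z ∨ ¬X) ∨ ¬X ∧ (Z ∧ W ∨ Z)   (absorption)
= ¬(¬Z ∨ ¬X) ∨ ¬X ∧ Z   (absorption)
= Z ∧ X ∨ ¬X ∧ Z   (De Morgan)
= Z   (distribution)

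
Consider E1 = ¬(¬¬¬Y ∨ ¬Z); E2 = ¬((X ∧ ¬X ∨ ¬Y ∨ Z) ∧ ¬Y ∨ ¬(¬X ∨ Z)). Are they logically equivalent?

E1: ¬(¬¬¬Y ∨ ¬Z)
    = ¬¬Y ∧ Z   (De Morgan)
    = Y ∧ Z   (double negation)
E2: ¬((X ∧ ¬X ∨ ¬Y ∨ Z) ∧ ¬Y ∨ ¬(¬X ∨ Z))
    = ¬((¬Y ∨ Z) ∧ ¬Y ∨ ¬(¬X ∨ Z))   (complement / identity)
    = ¬(¬Y ∨ ¬(¬X ∨ Z))   (absorption)
    = Y ∧ (¬X ∨ Z)   (De Morgan)
These differ: at X=0, Y=1, Z=0, E1 = 0 but E2 = 1.

No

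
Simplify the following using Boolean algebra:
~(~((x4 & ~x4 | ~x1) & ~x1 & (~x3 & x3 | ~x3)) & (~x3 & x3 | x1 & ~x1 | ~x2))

~(~((x4 & ~x4 | ~x1) & ~x1 & (~x3 & x3 | ~x3)) & (~x3 & x3 | x1 & ~x1 | ~x2))
= ~(~((x4 & ~x4 | ~x1) & ~x1 & ~x3) & (~x3 & x3 | x1 & ~x1 | ~x2))   (complement / identity)
= ~(~(~x1 & ~x1 & ~x3) & (~x3 & x3 | x1 & ~x1 | ~x2))   (complement / identity)
= ~(~(~x1 & ~x1 & ~x3) & (x1 & ~x1 | ~x2))   (complement / identity)
= ~(~(~x1 & ~x1 & ~x3) & ~x2)   (complement / identity)
= ~(~(~x1 & ~x3) & ~x2)   (idempotence)
= ~x1 & ~x3 | x2   (De Morgan)

~x1 & ~x3 | x2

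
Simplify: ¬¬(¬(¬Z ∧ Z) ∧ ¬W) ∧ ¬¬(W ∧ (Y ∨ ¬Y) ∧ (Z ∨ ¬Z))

False

¬¬(¬(¬Z ∧ Z) ∧ ¬W) ∧ ¬¬(W ∧ (Y ∨ ¬Y) ∧ (Z ∨ ¬Z))
= ¬¬(¬(¬Z ∧ Z) ∧ ¬W) ∧ ¬¬(W ∧ (Z ∨ ¬Z))   (complement / identity)
= ¬(¬Z ∧ Z ∨ W) ∧ ¬¬(W ∧ (Z ∨ ¬Z))   (De Morgan)
= ¬W ∧ ¬¬(W ∧ (Z ∨ ¬Z))   (complement / identity)
= ¬W ∧ ¬¬W   (complement / identity)
= ¬W ∧ W   (double negation)
= False   (complement)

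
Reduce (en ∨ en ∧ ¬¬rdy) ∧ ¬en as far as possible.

False

(en ∨ en ∧ ¬¬rdy) ∧ ¬en
= (en ∨ en ∧ rdy) ∧ ¬en   (double negation)
= en ∧ ¬en   (absorption)
= False   (complement)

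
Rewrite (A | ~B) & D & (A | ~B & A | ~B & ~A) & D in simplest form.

(A | ~B) & D

(A | ~B) & D & (A | ~B & A | ~B & ~A) & D
= (A | ~B) & D & (A | ~B) & D   (distribution)
= (A | ~B) & D   (idempotence)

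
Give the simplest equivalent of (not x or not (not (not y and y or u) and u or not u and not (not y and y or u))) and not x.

not x

(not x or not (not (not y and y or u) and u or not u and not (not y and y or u))) and not x
= (not x or not not (not y and y or u)) and not x   [distribution]
= (not x or not y and y or u) and not x   [double negation]
= (not x or u) and not x   [complement / identity]
= not x   [absorption]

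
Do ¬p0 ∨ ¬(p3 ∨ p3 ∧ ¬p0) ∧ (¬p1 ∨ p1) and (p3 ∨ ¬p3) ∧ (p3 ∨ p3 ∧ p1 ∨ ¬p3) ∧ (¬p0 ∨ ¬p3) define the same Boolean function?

Yes

E1: ¬p0 ∨ ¬(p3 ∨ p3 ∧ ¬p0) ∧ (¬p1 ∨ p1)
    = ¬p0 ∨ ¬p3 ∧ (¬p1 ∨ p1)   — absorption
    = ¬p0 ∨ ¬p3   — complement / identity
E2: (p3 ∨ ¬p3) ∧ (p3 ∨ p3 ∧ p1 ∨ ¬p3) ∧ (¬p0 ∨ ¬p3)
    = (p3 ∨ ¬p3) ∧ (p3 ∨ ¬p3) ∧ (¬p0 ∨ ¬p3)   — absorption
    = (p3 ∨ ¬p3) ∧ (¬p0 ∨ ¬p3)   — idempotence
    = ¬p0 ∨ ¬p3   — complement / identity
Both reduce to ¬p0 ∨ ¬p3, so they are equivalent.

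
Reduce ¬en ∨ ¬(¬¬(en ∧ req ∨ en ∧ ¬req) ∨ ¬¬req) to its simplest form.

¬en ∨ ¬(¬¬(en ∧ req ∨ en ∧ ¬req) ∨ ¬¬req)
= ¬en ∨ ¬(¬¬en ∨ ¬¬req)   — distribution
= ¬en ∨ ¬en ∧ ¬req   — De Morgan
= ¬en   — absorption

¬en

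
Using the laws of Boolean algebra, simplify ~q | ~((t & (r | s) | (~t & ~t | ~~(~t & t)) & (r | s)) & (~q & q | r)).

~q | ~((t & (r | s) | (~t & ~t | ~~(~t & t)) & (r | s)) & (~q & q | r))
= ~q | ~((t & (r | s) | (~t & ~t | ~t & t) & (r | s)) & (~q & q | r))   (double negation)
= ~q | ~((t & (r | s) | ~t & (r | s)) & (~q & q | r))   (distribution)
= ~q | ~((t & (r | s) | ~t & (r | s)) & r)   (complement / identity)
= ~q | ~((r | s) & r)   (distribution)
= ~q | ~r   (absorption)

~q | ~r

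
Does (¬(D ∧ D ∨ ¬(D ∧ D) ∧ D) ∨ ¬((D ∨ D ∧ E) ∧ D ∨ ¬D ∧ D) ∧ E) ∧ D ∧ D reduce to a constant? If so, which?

yes, False

(¬(D ∧ D ∨ ¬(D ∧ D) ∧ D) ∨ ¬((D ∨ D ∧ E) ∧ D ∨ ¬D ∧ D) ∧ E) ∧ D ∧ D
= (¬(D ∧ D ∨ ¬D ∧ D) ∨ ¬((D ∨ D ∧ E) ∧ D ∨ ¬D ∧ D) ∧ E) ∧ D ∧ D
= (¬(D ∧ D ∨ ¬D ∧ D) ∨ ¬(D ∧ D ∨ ¬D ∧ D) ∧ E) ∧ D ∧ D
= ¬(D ∧ D ∨ ¬D ∧ D) ∧ D ∧ D
= ¬D ∧ D ∧ D
= ¬D ∧ D
= False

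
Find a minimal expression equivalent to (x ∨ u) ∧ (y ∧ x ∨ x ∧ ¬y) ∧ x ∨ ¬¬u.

(x ∨ u) ∧ (y ∧ x ∨ x ∧ ¬y) ∧ x ∨ ¬¬u
= (x ∨ u) ∧ (y ∧ x ∨ x ∧ ¬y) ∧ x ∨ u   [double negation]
= (x ∨ u) ∧ x ∧ x ∨ u   [distribution]
= (x ∨ u) ∧ x ∨ u   [idempotence]
= x ∨ u   [absorption]

x ∨ u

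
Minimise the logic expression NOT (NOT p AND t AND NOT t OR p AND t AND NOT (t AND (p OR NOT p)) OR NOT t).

NOT (NOT p AND t AND NOT t OR p AND t AND NOT (t AND (p OR NOT p)) OR NOT t)
= NOT (NOT p AND t AND NOT t OR p AND t AND NOT t OR NOT t)   (complement / identity)
= NOT (t AND NOT t OR NOT t)   (distribution)
= NOT NOT t   (complement / identity)
= t   (double negation)

t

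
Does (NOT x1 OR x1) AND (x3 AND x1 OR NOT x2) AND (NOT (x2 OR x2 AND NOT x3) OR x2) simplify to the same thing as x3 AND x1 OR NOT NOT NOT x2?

E1: (NOT x1 OR x1) AND (x3 AND x1 OR NOT x2) AND (NOT (x2 OR x2 AND NOT x3) OR x2)
    = (x3 AND x1 OR NOT x2) AND (NOT (x2 OR x2 AND NOT x3) OR x2)   — complement / identity
    = (x3 AND x1 OR NOT x2) AND (NOT x2 OR x2)   — absorption
    = x3 AND x1 OR NOT x2   — complement / identity
E2: x3 AND x1 OR NOT NOT NOT x2
    = x3 AND x1 OR NOT x2   — double negation
Both reduce to x3 AND x1 OR NOT x2, so they are equivalent.

Yes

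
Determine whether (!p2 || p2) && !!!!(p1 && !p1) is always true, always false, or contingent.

always false

(!p2 || p2) && !!!!(p1 && !p1)
= !!!!(p1 && !p1)   — complement / identity
= !!(p1 && !p1)   — double negation
= p1 && !p1   — double negation
= false   — complement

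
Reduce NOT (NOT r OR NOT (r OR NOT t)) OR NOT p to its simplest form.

r OR NOT p

NOT (NOT r OR NOT (r OR NOT t)) OR NOT p
= r AND (r OR NOT t) OR NOT p
= r OR NOT p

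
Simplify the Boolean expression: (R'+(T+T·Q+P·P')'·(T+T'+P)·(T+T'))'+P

(R'+(T+T·Q+P·P')'·(T+T'+P)·(T+T'))'+P
= (R'+(T+T·Q)'·(T+T'+P)·(T+T'))'+P   [complement / identity]
= (R'+(T+T·Q)'·(T+T'))'+P   [absorption]
= (R'+(T+T·Q)')'+P   [complement / identity]
= (R'+T')'+P   [absorption]
= R·T+P   [De Morgan]

R·T+P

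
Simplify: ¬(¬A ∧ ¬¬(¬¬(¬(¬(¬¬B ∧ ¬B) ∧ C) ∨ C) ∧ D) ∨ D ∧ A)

¬(¬A ∧ ¬¬(¬¬(¬(¬(¬¬B ∧ ¬B) ∧ C) ∨ C) ∧ D) ∨ D ∧ A)
= ¬(¬A ∧ ¬¬(¬¬(¬((¬B ∨ B) ∧ C) ∨ C) ∧ D) ∨ D ∧ A)   — De Morgan
= ¬(¬A ∧ ¬¬(¬¬(¬C ∨ C) ∧ D) ∨ D ∧ A)   — complement / identity
= ¬(¬A ∧ ¬¬((¬C ∨ C) ∧ D) ∨ D ∧ A)   — double negation
= ¬(¬A ∧ ¬¬D ∨ D ∧ A)   — complement / identity
= ¬(¬A ∧ D ∨ D ∧ A)   — double negation
= ¬D   — distribution

¬D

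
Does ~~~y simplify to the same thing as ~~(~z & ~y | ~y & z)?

E1: ~~~y
    = ~y   (double negation)
E2: ~~(~z & ~y | ~y & z)
    = ~~~y   (distribution)
    = ~y   (double negation)
Both reduce to ~y, so they are equivalent.

Yes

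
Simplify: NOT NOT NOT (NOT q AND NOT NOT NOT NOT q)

NOT NOT NOT (NOT q AND NOT NOT NOT NOT q)
= NOT (NOT q AND NOT NOT NOT NOT q)   (double negation)
= NOT (NOT q AND NOT NOT q)   (double negation)
= q OR NOT q   (De Morgan)
= TRUE   (complement)

TRUE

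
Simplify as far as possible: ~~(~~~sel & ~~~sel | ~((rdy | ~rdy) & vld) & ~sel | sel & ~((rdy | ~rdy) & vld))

~~(~~~sel & ~~~sel | ~((rdy | ~rdy) & vld) & ~sel | sel & ~((rdy | ~rdy) & vld))
= ~~(~~~sel | ~((rdy | ~rdy) & vld) & ~sel | sel & ~((rdy | ~rdy) & vld))   — idempotence
= ~~(~~~sel | ~((rdy | ~rdy) & vld))   — distribution
= ~~(~sel | ~((rdy | ~rdy) & vld))   — double negation
= ~sel | ~((rdy | ~rdy) & vld)   — double negation
= ~sel | ~vld   — complement / identity

~sel | ~vld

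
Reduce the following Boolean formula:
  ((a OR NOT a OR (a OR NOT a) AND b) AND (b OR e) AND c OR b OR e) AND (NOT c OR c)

b OR e

((a OR NOT a OR (a OR NOT a) AND b) AND (b OR e) AND c OR b OR e) AND (NOT c OR c)
= ((a OR NOT a) AND (b OR e) AND c OR b OR e) AND (NOT c OR c)   [absorption]
= ((b OR e) AND c OR b OR e) AND (NOT c OR c)   [complement / identity]
= (b OR e) AND c OR b OR e   [complement / identity]
= b OR e   [absorption]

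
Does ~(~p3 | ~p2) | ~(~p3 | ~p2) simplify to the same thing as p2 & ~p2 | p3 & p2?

Yes

E1: ~(~p3 | ~p2) | ~(~p3 | ~p2)
    = ~(~p3 | ~p2)   [idempotence]
    = p3 & p2   [De Morgan]
E2: p2 & ~p2 | p3 & p2
    = p3 & p2   [complement / identity]
Both reduce to p3 & p2, so they are equivalent.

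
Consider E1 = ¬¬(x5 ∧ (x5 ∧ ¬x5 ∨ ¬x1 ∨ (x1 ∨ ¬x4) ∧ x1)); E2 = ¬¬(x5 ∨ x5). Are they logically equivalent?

Yes

E1: ¬¬(x5 ∧ (x5 ∧ ¬x5 ∨ ¬x1 ∨ (x1 ∨ ¬x4) ∧ x1))
    = ¬¬(x5 ∧ (x5 ∧ ¬x5 ∨ ¬x1 ∨ x1))   [absorption]
    = x5 ∧ (x5 ∧ ¬x5 ∨ ¬x1 ∨ x1)   [double negation]
    = x5 ∧ (¬x1 ∨ x1)   [complement / identity]
    = x5   [complement / identity]
E2: ¬¬(x5 ∨ x5)
    = x5 ∨ x5   [double negation]
    = x5   [idempotence]
Both reduce to x5, so they are equivalent.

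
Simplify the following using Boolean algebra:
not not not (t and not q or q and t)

not not not (t and not q or q and t)
= not not not t   (distribution)
= not t   (double negation)

not t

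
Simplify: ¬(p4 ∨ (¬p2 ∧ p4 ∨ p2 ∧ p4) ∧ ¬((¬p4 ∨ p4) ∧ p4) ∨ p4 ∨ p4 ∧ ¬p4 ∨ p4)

¬(p4 ∨ (¬p2 ∧ p4 ∨ p2 ∧ p4) ∧ ¬((¬p4 ∨ p4) ∧ p4) ∨ p4 ∨ p4 ∧ ¬p4 ∨ p4)
= ¬(p4 ∨ (¬p2 ∧ p4 ∨ p2 ∧ p4) ∧ ¬p4 ∨ p4 ∨ p4 ∧ ¬p4 ∨ p4)   (complement / identity)
= ¬(p4 ∨ p4 ∧ ¬p4 ∨ p4 ∨ p4 ∧ ¬p4 ∨ p4)   (distribution)
= ¬(p4 ∨ p4 ∧ ¬p4 ∨ p4)   (idempotence)
= ¬(p4 ∨ p4)   (complement / identity)
= ¬p4   (idempotence)

¬p4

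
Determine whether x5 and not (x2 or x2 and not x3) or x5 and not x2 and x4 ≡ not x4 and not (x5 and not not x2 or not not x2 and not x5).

No

E1: x5 and not (x2 or x2 and not x3) or x5 and not x2 and x4
    = x5 and not x2 or x5 and not x2 and x4
    = x5 and not x2
E2: not x4 and not (x5 and not not x2 or not not x2 and not x5)
    = not x4 and not not not x2
    = not x4 and not x2
These differ: at x2=0, x3=1, x4=1, x5=1, E1 = 1 but E2 = 0.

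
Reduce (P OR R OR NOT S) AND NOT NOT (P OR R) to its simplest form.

(P OR R OR NOT S) AND NOT NOT (P OR R)
= (P OR R OR NOT S) AND (P OR R)   [double negation]
= P OR R   [absorption]

P OR R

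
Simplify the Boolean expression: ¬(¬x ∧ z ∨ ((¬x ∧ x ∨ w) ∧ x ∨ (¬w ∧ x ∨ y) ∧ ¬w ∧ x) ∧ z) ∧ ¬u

¬z ∧ ¬u

¬(¬x ∧ z ∨ ((¬x ∧ x ∨ w) ∧ x ∨ (¬w ∧ x ∨ y) ∧ ¬w ∧ x) ∧ z) ∧ ¬u
= ¬(¬x ∧ z ∨ ((¬x ∧ x ∨ w) ∧ x ∨ ¬w ∧ x) ∧ z) ∧ ¬u   — absorption
= ¬(¬x ∧ z ∨ (w ∧ x ∨ ¬w ∧ x) ∧ z) ∧ ¬u   — complement / identity
= ¬(¬x ∧ z ∨ x ∧ z) ∧ ¬u   — distribution
= ¬z ∧ ¬u   — distribution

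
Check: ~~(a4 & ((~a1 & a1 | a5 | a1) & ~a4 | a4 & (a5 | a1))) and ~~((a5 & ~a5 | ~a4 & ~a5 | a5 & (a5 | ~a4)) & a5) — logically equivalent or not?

No

E1: ~~(a4 & ((~a1 & a1 | a5 | a1) & ~a4 | a4 & (a5 | a1)))
    = a4 & ((~a1 & a1 | a5 | a1) & ~a4 | a4 & (a5 | a1))   (double negation)
    = a4 & ((a5 | a1) & ~a4 | a4 & (a5 | a1))   (complement / identity)
    = a4 & (a5 | a1)   (distribution)
E2: ~~((a5 & ~a5 | ~a4 & ~a5 | a5 & (a5 | ~a4)) & a5)
    = ~~((~a5 & (a5 | ~a4) | a5 & (a5 | ~a4)) & a5)   (distribution)
    = ~~((a5 | ~a4) & a5)   (distribution)
    = ~~a5   (absorption)
    = a5   (double negation)
These differ: at a1=1, a4=0, a5=1, E1 = 0 but E2 = 1.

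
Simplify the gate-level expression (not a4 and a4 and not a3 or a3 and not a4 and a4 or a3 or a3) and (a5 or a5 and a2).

(not a4 and a4 and not a3 or a3 and not a4 and a4 or a3 or a3) and (a5 or a5 and a2)
= (not a4 and a4 and not a3 or a3 and not a4 and a4 or a3 or a3) and a5   [absorption]
= (not a4 and a4 or a3 or a3) and a5   [distribution]
= (a3 or a3) and a5   [complement / identity]
= a3 and a5   [idempotence]

a3 and a5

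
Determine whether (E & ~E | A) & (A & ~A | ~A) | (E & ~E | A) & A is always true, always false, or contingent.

(E & ~E | A) & (A & ~A | ~A) | (E & ~E | A) & A
= (E & ~E | A) & ~A | (E & ~E | A) & A
= E & ~E | A
= A
This depends on A, so it is not a constant.

contingent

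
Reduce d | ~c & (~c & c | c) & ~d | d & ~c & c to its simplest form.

d

d | ~c & (~c & c | c) & ~d | d & ~c & c
= d | ~c & c & ~d | d & ~c & c   (complement / identity)
= d | ~c & c   (distribution)
= d   (complement / identity)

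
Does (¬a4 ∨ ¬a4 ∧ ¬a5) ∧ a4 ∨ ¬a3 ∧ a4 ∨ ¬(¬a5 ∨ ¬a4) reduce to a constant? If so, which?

(¬a4 ∨ ¬a4 ∧ ¬a5) ∧ a4 ∨ ¬a3 ∧ a4 ∨ ¬(¬a5 ∨ ¬a4)
= (¬a4 ∨ ¬a4 ∧ ¬a5) ∧ a4 ∨ ¬a3 ∧ a4 ∨ a5 ∧ a4   — De Morgan
= ¬a4 ∧ a4 ∨ ¬a3 ∧ a4 ∨ a5 ∧ a4   — absorption
= ¬a3 ∧ a4 ∨ a5 ∧ a4   — complement / identity
= a4 ∧ (¬a3 ∨ a5)   — distribution
This depends on a3, a4, a5, so it is not a constant.

no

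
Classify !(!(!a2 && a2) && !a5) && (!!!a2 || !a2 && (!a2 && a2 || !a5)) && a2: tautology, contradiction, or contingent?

!(!(!a2 && a2) && !a5) && (!!!a2 || !a2 && (!a2 && a2 || !a5)) && a2
= !(!(!a2 && a2) && !a5) && (!!!a2 || !a2 && !a5) && a2   (complement / identity)
= !(!(!a2 && a2) && !a5) && (!a2 || !a2 && !a5) && a2   (double negation)
= (!a2 && a2 || a5) && (!a2 || !a2 && !a5) && a2   (De Morgan)
= (!a2 && a2 || a5) && !a2 && a2   (absorption)
= !a2 && a2   (absorption)
= false   (complement)

contradiction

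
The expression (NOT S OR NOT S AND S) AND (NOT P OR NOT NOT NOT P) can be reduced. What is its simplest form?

NOT S AND NOT P

(NOT S OR NOT S AND S) AND (NOT P OR NOT NOT NOT P)
= (NOT S OR NOT S AND S) AND (NOT P OR NOT P)   — double negation
= NOT S AND (NOT P OR NOT P)   — complement / identity
= NOT S AND NOT P   — idempotence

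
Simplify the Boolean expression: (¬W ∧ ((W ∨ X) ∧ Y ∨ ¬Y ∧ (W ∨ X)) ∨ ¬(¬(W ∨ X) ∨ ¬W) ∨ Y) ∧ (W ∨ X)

(¬W ∧ ((W ∨ X) ∧ Y ∨ ¬Y ∧ (W ∨ X)) ∨ ¬(¬(W ∨ X) ∨ ¬W) ∨ Y) ∧ (W ∨ X)
= (¬W ∧ (W ∨ X) ∨ ¬(¬(W ∨ X) ∨ ¬W) ∨ Y) ∧ (W ∨ X)   — distribution
= (¬W ∧ (W ∨ X) ∨ (W ∨ X) ∧ W ∨ Y) ∧ (W ∨ X)   — De Morgan
= (W ∨ X ∨ Y) ∧ (W ∨ X)   — distribution
= W ∨ X   — absorption

W ∨ X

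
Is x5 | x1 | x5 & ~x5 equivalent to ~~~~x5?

No

E1: x5 | x1 | x5 & ~x5
    = x5 | x1
E2: ~~~~x5
    = ~~x5
    = x5
These differ: at x1=1, x5=0, E1 = 1 but E2 = 0.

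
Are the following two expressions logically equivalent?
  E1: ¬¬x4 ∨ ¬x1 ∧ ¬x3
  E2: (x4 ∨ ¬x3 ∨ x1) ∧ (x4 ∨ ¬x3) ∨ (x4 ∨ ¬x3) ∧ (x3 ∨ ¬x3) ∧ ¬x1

No

E1: ¬¬x4 ∨ ¬x1 ∧ ¬x3
    = x4 ∨ ¬x1 ∧ ¬x3
E2: (x4 ∨ ¬x3 ∨ x1) ∧ (x4 ∨ ¬x3) ∨ (x4 ∨ ¬x3) ∧ (x3 ∨ ¬x3) ∧ ¬x1
    = x4 ∨ ¬x3 ∨ (x4 ∨ ¬x3) ∧ (x3 ∨ ¬x3) ∧ ¬x1
    = x4 ∨ ¬x3 ∨ (x4 ∨ ¬x3) ∧ ¬x1
    = x4 ∨ ¬x3
These differ: at x1=1, x3=0, x4=0, E1 = 0 but E2 = 1.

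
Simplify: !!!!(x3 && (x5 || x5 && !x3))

x3 && x5

!!!!(x3 && (x5 || x5 && !x3))
= !!(x3 && (x5 || x5 && !x3))
= x3 && (x5 || x5 && !x3)
= x3 && x5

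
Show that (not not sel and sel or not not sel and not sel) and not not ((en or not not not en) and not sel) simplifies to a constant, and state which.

(not not sel and sel or not not sel and not sel) and not not ((en or not not not en) and not sel)
= not not sel and not not ((en or not not not en) and not sel)
= not not sel and (en or not not not en) and not sel
= not not sel and (en or not en) and not sel
= not not sel and not sel
= sel and not sel
= False

False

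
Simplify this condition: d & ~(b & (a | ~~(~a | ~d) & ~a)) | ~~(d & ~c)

(~b | ~c) & d

d & ~(b & (a | ~~(~a | ~d) & ~a)) | ~~(d & ~c)
= d & ~(b & (a | (~a | ~d) & ~a)) | ~~(d & ~c)
= d & ~(b & (a | ~a)) | ~~(d & ~c)
= d & ~b | ~~(d & ~c)
= d & ~b | d & ~c
= (~b | ~c) & d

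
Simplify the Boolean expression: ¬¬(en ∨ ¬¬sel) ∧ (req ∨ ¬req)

¬¬(en ∨ ¬¬sel) ∧ (req ∨ ¬req)
= ¬¬(en ∨ ¬¬sel)   (complement / identity)
= ¬¬(en ∨ sel)   (double negation)
= en ∨ sel   (double negation)

en ∨ sel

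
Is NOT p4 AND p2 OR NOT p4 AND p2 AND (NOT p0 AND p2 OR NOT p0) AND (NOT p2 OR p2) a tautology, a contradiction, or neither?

NOT p4 AND p2 OR NOT p4 AND p2 AND (NOT p0 AND p2 OR NOT p0) AND (NOT p2 OR p2)
= NOT p4 AND p2 OR NOT p4 AND p2 AND NOT p0 AND (NOT p2 OR p2)   [absorption]
= NOT p4 AND p2 OR NOT p4 AND p2 AND NOT p0   [complement / identity]
= NOT p4 AND p2   [absorption]
This depends on p2, p4, so it is not a constant.

neither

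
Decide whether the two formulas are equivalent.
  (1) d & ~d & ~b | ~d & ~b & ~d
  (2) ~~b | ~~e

No

E1: d & ~d & ~b | ~d & ~b & ~d
    = ~d & ~b   (distribution)
E2: ~~b | ~~e
    = b | ~~e   (double negation)
    = b | e   (double negation)
These differ: at b=1, d=1, e=1, E1 = 0 but E2 = 1.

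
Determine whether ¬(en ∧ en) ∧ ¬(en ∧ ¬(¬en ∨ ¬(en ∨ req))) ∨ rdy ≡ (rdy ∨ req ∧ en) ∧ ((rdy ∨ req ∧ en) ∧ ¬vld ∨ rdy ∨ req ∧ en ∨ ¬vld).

No

E1: ¬(en ∧ en) ∧ ¬(en ∧ ¬(¬en ∨ ¬(en ∨ req))) ∨ rdy
    = ¬(en ∧ en) ∧ ¬(en ∧ en ∧ (en ∨ req)) ∨ rdy   (De Morgan)
    = ¬(en ∧ en) ∧ ¬(en ∧ en) ∨ rdy   (absorption)
    = ¬(en ∧ en) ∨ rdy   (idempotence)
    = ¬en ∨ rdy   (idempotence)
E2: (rdy ∨ req ∧ en) ∧ ((rdy ∨ req ∧ en) ∧ ¬vld ∨ rdy ∨ req ∧ en ∨ ¬vld)
    = (rdy ∨ req ∧ en) ∧ (rdy ∨ req ∧ en ∨ ¬vld)   (absorption)
    = rdy ∨ req ∧ en   (absorption)
These differ: at en=0, rdy=0, req=0, vld=1, E1 = 1 but E2 = 0.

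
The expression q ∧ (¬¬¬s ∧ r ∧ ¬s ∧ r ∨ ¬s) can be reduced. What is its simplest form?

q ∧ ¬s

q ∧ (¬¬¬s ∧ r ∧ ¬s ∧ r ∨ ¬s)
= q ∧ (¬s ∧ r ∧ ¬s ∧ r ∨ ¬s)   — double negation
= q ∧ (¬s ∧ r ∨ ¬s)   — idempotence
= q ∧ ¬s   — absorption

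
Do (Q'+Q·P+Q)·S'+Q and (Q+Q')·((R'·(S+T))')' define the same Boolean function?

No

E1: (Q'+Q·P+Q)·S'+Q
    = (Q'+Q)·S'+Q   (absorption)
    = S'+Q   (complement / identity)
E2: (Q+Q')·((R'·(S+T))')'
    = ((R'·(S+T))')'   (complement / identity)
    = R'·(S+T)   (double negation)
These differ: at P=0, Q=0, R=1, S=0, T=0, E1 = 1 but E2 = 0.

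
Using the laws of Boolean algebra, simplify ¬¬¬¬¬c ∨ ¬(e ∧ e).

¬c ∨ ¬e

¬¬¬¬¬c ∨ ¬(e ∧ e)
= ¬¬¬¬¬c ∨ ¬e
= ¬¬¬c ∨ ¬e
= ¬c ∨ ¬e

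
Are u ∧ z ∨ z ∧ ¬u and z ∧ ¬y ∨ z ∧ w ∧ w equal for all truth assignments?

No

E1: u ∧ z ∨ z ∧ ¬u
    = z   — distribution
E2: z ∧ ¬y ∨ z ∧ w ∧ w
    = z ∧ ¬y ∨ z ∧ w   — idempotence
    = (¬y ∨ w) ∧ z   — distribution
These differ: at u=0, w=0, y=1, z=1, E1 = 1 but E2 = 0.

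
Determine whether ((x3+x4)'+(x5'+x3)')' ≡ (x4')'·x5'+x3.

E1: ((x3+x4)'+(x5'+x3)')'
    = (x3+x4)·(x5'+x3)   — De Morgan
    = x4·x5'+x3   — distribution
E2: (x4')'·x5'+x3
    = x4·x5'+x3   — double negation
Both reduce to x4·x5'+x3, so they are equivalent.

Yes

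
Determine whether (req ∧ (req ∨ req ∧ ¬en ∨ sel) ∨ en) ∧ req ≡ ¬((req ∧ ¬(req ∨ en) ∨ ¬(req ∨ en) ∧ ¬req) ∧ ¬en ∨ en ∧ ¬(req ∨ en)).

No

E1: (req ∧ (req ∨ req ∧ ¬en ∨ sel) ∨ en) ∧ req
    = (req ∧ (req ∨ sel) ∨ en) ∧ req   — absorption
    = (req ∨ en) ∧ req   — absorption
    = req   — absorption
E2: ¬((req ∧ ¬(req ∨ en) ∨ ¬(req ∨ en) ∧ ¬req) ∧ ¬en ∨ en ∧ ¬(req ∨ en))
    = ¬(¬(req ∨ en) ∧ ¬en ∨ en ∧ ¬(req ∨ en))   — distribution
    = ¬¬(req ∨ en)   — distribution
    = req ∨ en   — double negation
These differ: at en=1, req=0, sel=0, E1 = 0 but E2 = 1.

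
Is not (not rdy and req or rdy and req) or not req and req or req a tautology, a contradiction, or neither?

tautology

not (not rdy and req or rdy and req) or not req and req or req
= not (not rdy and req or rdy and req) or req   — complement / identity
= not req or req   — distribution
= True   — complement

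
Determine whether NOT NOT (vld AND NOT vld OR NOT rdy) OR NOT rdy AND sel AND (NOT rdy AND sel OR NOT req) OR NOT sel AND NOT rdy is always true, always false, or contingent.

contingent

NOT NOT (vld AND NOT vld OR NOT rdy) OR NOT rdy AND sel AND (NOT rdy AND sel OR NOT req) OR NOT sel AND NOT rdy
= NOT NOT (vld AND NOT vld OR NOT rdy) OR NOT rdy AND sel OR NOT sel AND NOT rdy   (absorption)
= NOT NOT NOT rdy OR NOT rdy AND sel OR NOT sel AND NOT rdy   (complement / identity)
= NOT NOT NOT rdy OR NOT rdy   (distribution)
= NOT rdy OR NOT rdy   (double negation)
= NOT rdy   (idempotence)
This depends on rdy, so it is not a constant.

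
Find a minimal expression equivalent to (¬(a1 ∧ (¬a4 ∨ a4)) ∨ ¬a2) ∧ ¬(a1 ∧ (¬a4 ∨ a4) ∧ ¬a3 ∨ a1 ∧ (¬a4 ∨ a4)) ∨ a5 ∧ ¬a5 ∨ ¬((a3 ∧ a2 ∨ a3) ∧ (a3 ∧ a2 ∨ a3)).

(¬(a1 ∧ (¬a4 ∨ a4)) ∨ ¬a2) ∧ ¬(a1 ∧ (¬a4 ∨ a4) ∧ ¬a3 ∨ a1 ∧ (¬a4 ∨ a4)) ∨ a5 ∧ ¬a5 ∨ ¬((a3 ∧ a2 ∨ a3) ∧ (a3 ∧ a2 ∨ a3))
= (¬(a1 ∧ (¬a4 ∨ a4)) ∨ ¬a2) ∧ ¬(a1 ∧ (¬a4 ∨ a4) ∧ ¬a3 ∨ a1 ∧ (¬a4 ∨ a4)) ∨ a5 ∧ ¬a5 ∨ ¬(a3 ∧ a2 ∨ a3)   — idempotence
= (¬(a1 ∧ (¬a4 ∨ a4)) ∨ ¬a2) ∧ ¬(a1 ∧ (¬a4 ∨ a4) ∧ ¬a3 ∨ a1 ∧ (¬a4 ∨ a4)) ∨ ¬(a3 ∧ a2 ∨ a3)   — complement / identity
= (¬(a1 ∧ (¬a4 ∨ a4)) ∨ ¬a2) ∧ ¬(a1 ∧ (¬a4 ∨ a4) ∧ ¬a3 ∨ a1 ∧ (¬a4 ∨ a4)) ∨ ¬a3   — absorption
= (¬(a1 ∧ (¬a4 ∨ a4)) ∨ ¬a2) ∧ ¬(a1 ∧ (¬a4 ∨ a4)) ∨ ¬a3   — absorption
= ¬(a1 ∧ (¬a4 ∨ a4)) ∨ ¬a3   — absorption
= ¬a1 ∨ ¬a3   — complement / identity

¬a1 ∨ ¬a3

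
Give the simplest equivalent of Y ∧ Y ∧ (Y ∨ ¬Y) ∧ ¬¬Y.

Y

Y ∧ Y ∧ (Y ∨ ¬Y) ∧ ¬¬Y
= Y ∧ Y ∧ ¬¬Y
= Y ∧ ¬¬Y
= Y ∧ Y
= Y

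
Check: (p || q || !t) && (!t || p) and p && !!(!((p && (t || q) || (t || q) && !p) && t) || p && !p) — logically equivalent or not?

No

E1: (p || q || !t) && (!t || p)
    = !t || (p || q) && p   — distribution
    = !t || p   — absorption
E2: p && !!(!((p && (t || q) || (t || q) && !p) && t) || p && !p)
    = p && !!!((p && (t || q) || (t || q) && !p) && t)   — complement / identity
    = p && !!!((t || q) && t)   — distribution
    = p && !((t || q) && t)   — double negation
    = p && !t   — absorption
These differ: at p=0, q=0, t=0, E1 = 1 but E2 = 0.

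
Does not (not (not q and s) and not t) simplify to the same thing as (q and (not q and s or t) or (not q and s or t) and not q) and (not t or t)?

Yes

E1: not (not (not q and s) and not t)
    = not q and s or t   [De Morgan]
E2: (q and (not q and s or t) or (not q and s or t) and not q) and (not t or t)
    = (not q and s or t) and (not t or t)   [distribution]
    = not q and s or t   [complement / identity]
Both reduce to not q and s or t, so they are equivalent.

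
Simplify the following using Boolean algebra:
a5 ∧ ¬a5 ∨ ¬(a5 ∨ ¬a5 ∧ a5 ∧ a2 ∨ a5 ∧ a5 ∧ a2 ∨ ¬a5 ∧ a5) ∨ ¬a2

a5 ∧ ¬a5 ∨ ¬(a5 ∨ ¬a5 ∧ a5 ∧ a2 ∨ a5 ∧ a5 ∧ a2 ∨ ¬a5 ∧ a5) ∨ ¬a2
= a5 ∧ ¬a5 ∨ ¬(a5 ∨ ¬a5 ∧ a5 ∧ a2 ∨ a5 ∧ a5 ∧ a2) ∨ ¬a2
= a5 ∧ ¬a5 ∨ ¬(a5 ∨ a5 ∧ a2) ∨ ¬a2
= ¬(a5 ∨ a5 ∧ a2) ∨ ¬a2
= ¬a5 ∨ ¬a2

¬a5 ∨ ¬a2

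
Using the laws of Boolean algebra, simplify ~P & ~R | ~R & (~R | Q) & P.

~P & ~R | ~R & (~R | Q) & P
= ~P & ~R | ~R & P   (absorption)
= ~R   (distribution)

~R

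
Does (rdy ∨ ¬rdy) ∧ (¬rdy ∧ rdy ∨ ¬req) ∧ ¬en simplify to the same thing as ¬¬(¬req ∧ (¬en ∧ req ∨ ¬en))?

Yes

E1: (rdy ∨ ¬rdy) ∧ (¬rdy ∧ rdy ∨ ¬req) ∧ ¬en
    = (¬rdy ∧ rdy ∨ ¬req) ∧ ¬en   (complement / identity)
    = ¬req ∧ ¬en   (complement / identity)
E2: ¬¬(¬req ∧ (¬en ∧ req ∨ ¬en))
    = ¬req ∧ (¬en ∧ req ∨ ¬en)   (double negation)
    = ¬req ∧ ¬en   (absorption)
Both reduce to ¬req ∧ ¬en, so they are equivalent.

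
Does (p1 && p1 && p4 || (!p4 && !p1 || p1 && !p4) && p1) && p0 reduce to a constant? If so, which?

(p1 && p1 && p4 || (!p4 && !p1 || p1 && !p4) && p1) && p0
= (p1 && p1 && p4 || (!p1 || p1) && !p4 && p1) && p0   [distribution]
= (p1 && p1 && p4 || !p4 && p1) && p0   [complement / identity]
= (p1 && p4 || !p4 && p1) && p0   [idempotence]
= p1 && p0   [distribution]
This depends on p0, p1, so it is not a constant.

no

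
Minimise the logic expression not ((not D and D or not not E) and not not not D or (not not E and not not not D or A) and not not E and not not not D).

not E or D

not ((not D and D or not not E) and not not not D or (not not E and not not not D or A) and not not E and not not not D)
= not (not not E and not not not D or (not not E and not not not D or A) and not not E and not not not D)   [complement / identity]
= not (not not E and not not not D or not not E and not not not D)   [absorption]
= not (not not E and not not not D)   [idempotence]
= not (not not E and not D)   [double negation]
= not E or D   [De Morgan]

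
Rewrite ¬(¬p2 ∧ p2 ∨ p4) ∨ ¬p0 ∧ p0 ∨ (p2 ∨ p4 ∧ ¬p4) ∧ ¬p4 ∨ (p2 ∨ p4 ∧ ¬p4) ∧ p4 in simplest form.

¬(¬p2 ∧ p2 ∨ p4) ∨ ¬p0 ∧ p0 ∨ (p2 ∨ p4 ∧ ¬p4) ∧ ¬p4 ∨ (p2 ∨ p4 ∧ ¬p4) ∧ p4
= ¬(¬p2 ∧ p2 ∨ p4) ∨ ¬p0 ∧ p0 ∨ p2 ∨ p4 ∧ ¬p4   [distribution]
= ¬p4 ∨ ¬p0 ∧ p0 ∨ p2 ∨ p4 ∧ ¬p4   [complement / identity]
= ¬p4 ∨ p2 ∨ p4 ∧ ¬p4   [complement / identity]
= ¬p4 ∨ p2   [complement / identity]

¬p4 ∨ p2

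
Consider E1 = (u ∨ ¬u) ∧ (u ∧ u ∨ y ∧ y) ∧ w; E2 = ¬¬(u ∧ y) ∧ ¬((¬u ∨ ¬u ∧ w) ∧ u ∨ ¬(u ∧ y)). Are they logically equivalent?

E1: (u ∨ ¬u) ∧ (u ∧ u ∨ y ∧ y) ∧ w
    = (u ∧ u ∨ y ∧ y) ∧ w
    = (u ∧ u ∨ y) ∧ w
    = (u ∨ y) ∧ w
E2: ¬¬(u ∧ y) ∧ ¬((¬u ∨ ¬u ∧ w) ∧ u ∨ ¬(u ∧ y))
    = ¬¬(u ∧ y) ∧ ¬(¬u ∧ u ∨ ¬(u ∧ y))
    = ¬¬(u ∧ y) ∧ ¬¬(u ∧ y)
    = ¬¬(u ∧ y)
    = u ∧ y
These differ: at u=0, w=1, y=1, E1 = 1 but E2 = 0.

No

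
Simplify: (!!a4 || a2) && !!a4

(!!a4 || a2) && !!a4
= !!a4
= a4

a4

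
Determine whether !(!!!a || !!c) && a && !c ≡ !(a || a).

E1: !(!!!a || !!c) && a && !c
    = !!a && !c && a && !c   — De Morgan
    = a && !c && a && !c   — double negation
    = a && !c   — idempotence
E2: !(a || a)
    = !a   — idempotence
These differ: at a=0, c=0, E1 = 0 but E2 = 1.

No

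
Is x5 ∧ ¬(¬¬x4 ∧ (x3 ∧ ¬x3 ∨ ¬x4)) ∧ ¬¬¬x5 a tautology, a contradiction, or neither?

x5 ∧ ¬(¬¬x4 ∧ (x3 ∧ ¬x3 ∨ ¬x4)) ∧ ¬¬¬x5
= x5 ∧ ¬(¬¬x4 ∧ ¬x4) ∧ ¬¬¬x5
= x5 ∧ ¬(¬¬x4 ∧ ¬x4) ∧ ¬x5
= x5 ∧ (¬x4 ∨ x4) ∧ ¬x5
= x5 ∧ ¬x5
= False

contradiction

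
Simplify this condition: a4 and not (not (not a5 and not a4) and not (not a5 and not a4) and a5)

a4 and not a5

a4 and not (not (not a5 and not a4) and not (not a5 and not a4) and a5)
= a4 and not (not (not a5 and not a4) and a5)
= a4 and not ((a5 or a4) and a5)
= a4 and not a5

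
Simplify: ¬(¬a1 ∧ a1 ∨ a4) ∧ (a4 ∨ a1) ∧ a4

¬(¬a1 ∧ a1 ∨ a4) ∧ (a4 ∨ a1) ∧ a4
= ¬a4 ∧ (a4 ∨ a1) ∧ a4   (complement / identity)
= ¬a4 ∧ a4   (absorption)
= False   (complement)

False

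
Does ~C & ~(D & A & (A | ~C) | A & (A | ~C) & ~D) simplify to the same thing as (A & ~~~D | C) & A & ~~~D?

E1: ~C & ~(D & A & (A | ~C) | A & (A | ~C) & ~D)
    = ~C & ~(A & (A | ~C))
    = ~C & ~A
E2: (A & ~~~D | C) & A & ~~~D
    = A & ~~~D
    = A & ~D
These differ: at A=0, C=0, D=0, E1 = 1 but E2 = 0.

No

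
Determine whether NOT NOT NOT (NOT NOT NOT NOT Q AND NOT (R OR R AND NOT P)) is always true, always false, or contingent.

contingent

NOT NOT NOT (NOT NOT NOT NOT Q AND NOT (R OR R AND NOT P))
= NOT (NOT NOT NOT NOT Q AND NOT (R OR R AND NOT P))   [double negation]
= NOT (NOT NOT NOT NOT Q AND NOT R)   [absorption]
= NOT (NOT NOT Q AND NOT R)   [double negation]
= NOT Q OR R   [De Morgan]
This depends on Q, R, so it is not a constant.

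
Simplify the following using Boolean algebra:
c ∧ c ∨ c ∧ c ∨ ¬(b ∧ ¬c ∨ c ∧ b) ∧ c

c

c ∧ c ∨ c ∧ c ∨ ¬(b ∧ ¬c ∨ c ∧ b) ∧ c
= c ∧ c ∨ ¬(b ∧ ¬c ∨ c ∧ b) ∧ c   — idempotence
= c ∧ c ∨ ¬b ∧ c   — distribution
= c ∧ (c ∨ ¬b)   — distribution
= c   — absorption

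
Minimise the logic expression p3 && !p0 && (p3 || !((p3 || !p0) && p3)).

p3 && !p0

p3 && !p0 && (p3 || !((p3 || !p0) && p3))
= p3 && !p0 && (p3 || !p3)   [absorption]
= p3 && !p0   [complement / identity]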